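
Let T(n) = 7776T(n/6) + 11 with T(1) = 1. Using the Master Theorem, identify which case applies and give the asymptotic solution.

a=7776, b=6, f(n)=11.
log_6(7776) = 5 > 0.
Since f(n) = O(n^0) is polynomially smaller than n^5, Case 1 applies.
T(n) = Theta(n^5).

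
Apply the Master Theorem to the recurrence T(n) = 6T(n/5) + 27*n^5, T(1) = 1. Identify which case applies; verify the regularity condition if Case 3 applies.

a=6, b=5, f(n)=27*n^5.
log_5(6) = 1.113 < 5.
f(n) = Omega(n^(1.113+epsilon)) for some epsilon > 0, so Case 3 is the candidate.
Regularity: a*f(n/b) = 6*27*(n/5)^5 = (6/3125)*27*n^5 <= c*f(n) with c = 6/3125 < 1. Satisfied.
Case 3: T(n) = Theta(n^5).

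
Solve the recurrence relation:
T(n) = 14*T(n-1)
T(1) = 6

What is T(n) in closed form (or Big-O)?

Each step multiplies by 14. T(n) = T(1)*14^(n-1) = 6*14^(n-1).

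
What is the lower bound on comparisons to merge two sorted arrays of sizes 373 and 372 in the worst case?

Adversary: with |373 - 372| <= 1 the inputs can be fully interleaved so that every adjacent pair in the merged output comes from different arrays. Then each of the 744 adjacent pairs must be directly compared, or the algorithm cannot determine their relative order. Standard merge meets this bound.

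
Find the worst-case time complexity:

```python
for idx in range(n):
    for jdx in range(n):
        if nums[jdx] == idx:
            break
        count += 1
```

Time complexity: O(n^2).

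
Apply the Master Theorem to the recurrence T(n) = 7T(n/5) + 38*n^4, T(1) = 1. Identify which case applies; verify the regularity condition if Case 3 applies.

a=7, b=5, f(n)=38*n^4.
log_5(7) = 1.209 < 4.
f(n) = Omega(n^(1.209+epsilon)) for some epsilon > 0, so Case 3 is the candidate.
Regularity: a*f(n/b) = 7*38*(n/5)^4 = (7/625)*38*n^4 <= c*f(n) with c = 7/625 < 1. Satisfied.
Case 3: T(n) = Theta(n^4).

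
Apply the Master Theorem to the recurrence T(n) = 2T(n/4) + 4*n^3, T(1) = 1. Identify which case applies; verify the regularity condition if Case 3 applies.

a=2, b=4, f(n)=4*n^3.
log_4(2) = 0.5 < 3.
f(n) = Omega(n^(0.5+epsilon)) for some epsilon > 0, so Case 3 is the candidate.
Regularity: a*f(n/b) = 2*4*(n/4)^3 = (2/64)*4*n^3 <= c*f(n) with c = 2/64 < 1. Satisfied.
Case 3: T(n) = Theta(n^3).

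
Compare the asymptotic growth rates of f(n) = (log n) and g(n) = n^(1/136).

g(n) = n^(1/136) grows faster: any positive power of n dominates any polylog.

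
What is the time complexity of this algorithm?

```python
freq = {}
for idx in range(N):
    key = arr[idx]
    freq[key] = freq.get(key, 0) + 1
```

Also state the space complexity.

Time complexity: O(n).
Space complexity: O(n).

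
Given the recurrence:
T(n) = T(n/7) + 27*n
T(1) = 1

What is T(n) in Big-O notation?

Geometric series: 27*n*(1 + 1/7 + 1/7^2 + ...) = O(n). T(n) = O(n).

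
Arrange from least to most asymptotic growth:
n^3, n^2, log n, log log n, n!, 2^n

Ordered by growth rate: log log n < log n < n^2 < n^3 < 2^n < n!.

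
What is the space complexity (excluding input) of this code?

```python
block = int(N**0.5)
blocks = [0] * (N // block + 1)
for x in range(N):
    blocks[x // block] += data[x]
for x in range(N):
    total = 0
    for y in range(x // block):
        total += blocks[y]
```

Space complexity: O(sqrt(n)).
Storage scales with sqrt(n).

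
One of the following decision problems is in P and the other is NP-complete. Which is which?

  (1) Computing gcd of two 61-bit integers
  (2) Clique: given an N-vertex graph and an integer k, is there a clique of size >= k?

(1) is P: the Euclidean algorithm runs in polynomial time in the bit-length.
(2) is NP-complete: complement of Independent Set / Vertex Cover (with k part of the input).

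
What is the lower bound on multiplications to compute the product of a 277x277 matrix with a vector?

A 277x277 matrix-vector product has 277 inner products of length 277. Output depends on all 277^2 = 76729 matrix entries. At least 76729 multiplications needed.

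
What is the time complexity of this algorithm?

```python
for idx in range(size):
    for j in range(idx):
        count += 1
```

Time complexity: O(n^2).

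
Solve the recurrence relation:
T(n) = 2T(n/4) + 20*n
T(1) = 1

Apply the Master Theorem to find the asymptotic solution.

a=2, b=4, f(n)=20*n. log_4(2) = 0.5 < 1. Case 3: T(n) = O(n).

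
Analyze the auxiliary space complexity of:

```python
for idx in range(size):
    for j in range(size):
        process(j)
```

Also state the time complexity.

Space complexity: O(1).
Only a constant amount of auxiliary storage is used; nothing grows with n.
Time complexity: O(n^2).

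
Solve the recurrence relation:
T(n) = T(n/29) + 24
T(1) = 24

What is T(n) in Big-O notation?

Each step divides n by 29 and adds 24. After log_29(n) steps, T(n) = O(log n).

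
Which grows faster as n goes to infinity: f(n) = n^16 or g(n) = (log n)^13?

f(n) = n^16 grows faster: any positive polynomial dominates any polylog.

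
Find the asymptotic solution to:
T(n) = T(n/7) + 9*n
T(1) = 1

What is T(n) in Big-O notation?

Geometric series: 9*n*(1 + 1/7 + 1/7^2 + ...) = O(n). T(n) = O(n).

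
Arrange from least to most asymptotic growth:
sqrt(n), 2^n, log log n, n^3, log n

Ordered by growth rate: log log n < log n < sqrt(n) < n^3 < 2^n.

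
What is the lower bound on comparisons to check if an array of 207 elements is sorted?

To verify 207 elements are sorted, we must compare each consecutive pair. Skipping any pair allows an adversary to swap them. Therefore 206 comparisons are necessary and sufficient.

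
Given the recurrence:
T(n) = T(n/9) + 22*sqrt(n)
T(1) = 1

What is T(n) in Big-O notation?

Each level contributes sqrt(n/9^k). Geometric series with ratio 1/sqrt(9) < 1 sums to O(sqrt(n)).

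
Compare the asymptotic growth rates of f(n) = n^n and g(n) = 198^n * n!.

g(n) = 198^n * n! grows faster: by Stirling n! ~ sqrt(2 pi n)(n/e)^n, so 198^n n! / n^n ~ (198/e)^n sqrt(2 pi n) -> infinity since 198/e > 1.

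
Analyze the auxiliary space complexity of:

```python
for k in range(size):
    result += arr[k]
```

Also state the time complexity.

Space complexity: O(1).
Only a constant amount of auxiliary storage is used; nothing grows with n.
Time complexity: O(n).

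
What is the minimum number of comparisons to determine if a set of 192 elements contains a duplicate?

Determining if 192 elements are all distinct requires Omega(n log n) comparisons in the comparison model. This follows from the element distinctness lower bound.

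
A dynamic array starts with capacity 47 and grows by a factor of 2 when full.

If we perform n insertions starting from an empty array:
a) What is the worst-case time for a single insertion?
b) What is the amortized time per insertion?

(a) Worst-case single insertion: O(n) -- when the array is full at capacity c, the resize copies all c elements, and c can be Theta(n).
(b) Resizes happen at sizes 47, 94, 188, ... Total copy cost for n insertions: 47 + 94 + ... = O(n) (geometric series with ratio 1/2). Amortized cost per insertion: O(n)/n = O(1).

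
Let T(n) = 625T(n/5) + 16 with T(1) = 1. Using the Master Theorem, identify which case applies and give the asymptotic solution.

a=625, b=5, f(n)=16.
log_5(625) = 4 > 0.
Since f(n) = O(n^0) is polynomially smaller than n^4, Case 1 applies.
T(n) = Theta(n^4).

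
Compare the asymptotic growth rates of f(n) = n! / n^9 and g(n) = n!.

g(n) = n! grows faster: the ratio n!/(n!/n^9) = n^9 -> infinity.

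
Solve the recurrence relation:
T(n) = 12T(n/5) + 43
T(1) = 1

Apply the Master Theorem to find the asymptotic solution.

a=12, b=5, f(n)=43. log_5(12) = 1.544. Case 1 of Master Theorem: T(n) = O(n^1.544).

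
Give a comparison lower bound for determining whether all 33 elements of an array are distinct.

In the algebraic decision-tree model, the YES region for element distinctness on 33 elements has 33! connected components (one per ordering). Ben-Or's theorem then gives a lower bound of Omega(log(n!)) = Omega(n log n).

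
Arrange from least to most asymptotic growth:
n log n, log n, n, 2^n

Ordered by growth rate: log n < n < n log n < 2^n.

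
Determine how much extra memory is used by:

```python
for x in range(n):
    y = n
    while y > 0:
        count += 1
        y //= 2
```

Space complexity: O(1).
Only a constant amount of auxiliary storage is used; nothing grows with n.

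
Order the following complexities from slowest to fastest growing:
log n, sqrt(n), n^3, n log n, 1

Ordered by growth rate: 1 < log n < sqrt(n) < n log n < n^3.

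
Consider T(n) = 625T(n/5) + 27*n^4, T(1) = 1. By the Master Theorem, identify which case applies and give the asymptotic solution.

a=625, b=5, f(n)=27*n^4.
log_5(625) = 4, so n^(log_b(a)) = n^4.
f(n) = Theta(n^4), so Case 2 applies.
T(n) = Theta(n^4 log n).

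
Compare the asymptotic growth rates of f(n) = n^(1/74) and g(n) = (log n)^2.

f(n) = n^(1/74) grows faster: any positive power of n dominates any polylog.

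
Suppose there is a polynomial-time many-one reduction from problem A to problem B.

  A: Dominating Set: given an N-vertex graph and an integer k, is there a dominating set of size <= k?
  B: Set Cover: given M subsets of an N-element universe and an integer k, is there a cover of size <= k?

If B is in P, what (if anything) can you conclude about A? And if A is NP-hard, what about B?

A poly-time reduction A <=_p B means any A-instance can be transformed to a B-instance in poly time.
If B is in P: compose the reduction with B's poly-time algorithm to solve A in poly time, so A is in P.
If A is NP-hard: every NP problem reduces to A, which reduces to B; composing reductions, every NP problem reduces to B, so B is NP-hard.
(Here in fact A is NP-complete and B is NP-complete.)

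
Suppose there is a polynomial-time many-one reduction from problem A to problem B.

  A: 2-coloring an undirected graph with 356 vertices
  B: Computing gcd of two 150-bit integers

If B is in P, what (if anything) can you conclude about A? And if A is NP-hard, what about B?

A poly-time reduction A <=_p B means any A-instance can be transformed to a B-instance in poly time.
If B is in P: compose the reduction with B's poly-time algorithm to solve A in poly time, so A is in P.
If A is NP-hard: every NP problem reduces to A, which reduces to B; composing reductions, every NP problem reduces to B, so B is NP-hard.
(Here in fact A is P and B is P.)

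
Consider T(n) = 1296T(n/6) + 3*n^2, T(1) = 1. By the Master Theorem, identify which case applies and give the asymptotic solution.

a=1296, b=6, f(n)=3*n^2.
log_6(1296) = 4 > 2.
Since f(n) = O(n^2) is polynomially smaller than n^4, Case 1 applies.
T(n) = Theta(n^4).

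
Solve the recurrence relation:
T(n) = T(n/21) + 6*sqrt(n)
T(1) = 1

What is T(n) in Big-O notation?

Each level contributes sqrt(n/21^k). Geometric series with ratio 1/sqrt(21) < 1 sums to O(sqrt(n)).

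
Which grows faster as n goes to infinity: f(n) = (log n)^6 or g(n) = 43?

f(n) = (log n)^6 grows faster: any unbounded function dominates a constant.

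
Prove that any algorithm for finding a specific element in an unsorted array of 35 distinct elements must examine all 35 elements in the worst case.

Adversary argument: if the algorithm examines fewer than 35 elements, the adversary places the target in an unexamined position. The algorithm cannot distinguish 'not present' from 'in unexamined position'.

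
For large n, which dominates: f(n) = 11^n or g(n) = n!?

g(n) = n! grows faster: by Stirling n! ~ (n/e)^n sqrt(2*pi*n); (n/e)^n eventually dominates 11^n.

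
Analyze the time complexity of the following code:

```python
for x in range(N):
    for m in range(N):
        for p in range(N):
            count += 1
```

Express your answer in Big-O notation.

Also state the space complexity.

Time complexity: O(n^3).
Space complexity: O(1).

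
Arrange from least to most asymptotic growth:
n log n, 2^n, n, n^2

Ordered by growth rate: n < n log n < n^2 < 2^n.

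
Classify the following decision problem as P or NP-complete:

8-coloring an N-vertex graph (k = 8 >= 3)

This problem is NP-complete: graph k-coloring for k>=3 is NP-complete by reduction from 3-SAT.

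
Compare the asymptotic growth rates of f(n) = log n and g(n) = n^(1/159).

g(n) = n^(1/159) grows faster: any positive power of n dominates log n.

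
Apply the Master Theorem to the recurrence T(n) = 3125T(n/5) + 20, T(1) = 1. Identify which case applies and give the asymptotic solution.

a=3125, b=5, f(n)=20.
log_5(3125) = 5 > 0.
Since f(n) = O(n^0) is polynomially smaller than n^5, Case 1 applies.
T(n) = Theta(n^5).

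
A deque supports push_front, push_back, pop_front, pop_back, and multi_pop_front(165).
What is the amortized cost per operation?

Assign 2 credits to each push operation. A pop uses 1 saved credit. multi_pop_front(165) uses up to 165 saved credits from previous pushes. Credits never go negative. Amortized cost is O(1).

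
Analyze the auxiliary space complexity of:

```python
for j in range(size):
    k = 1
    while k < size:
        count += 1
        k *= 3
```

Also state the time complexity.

Space complexity: O(1).
Only a constant amount of auxiliary storage is used; nothing grows with n.
Time complexity: O(n log n).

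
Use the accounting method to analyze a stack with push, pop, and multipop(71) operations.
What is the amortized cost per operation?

Assign 2 credits per push (1 for the push, 1 saved for a future pop). Each pop or element popped by multipop(71) uses 1 saved credit. Total credits never go negative, so amortized cost is O(1).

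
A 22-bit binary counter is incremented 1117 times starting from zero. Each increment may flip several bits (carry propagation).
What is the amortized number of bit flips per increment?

Bit i flips on every 2^i-th increment, so over 1117 increments bit i flips floor(1117/2^i) times. Summing over i: total flips < 2 * 1117. Amortized: < 2 = O(1) per increment.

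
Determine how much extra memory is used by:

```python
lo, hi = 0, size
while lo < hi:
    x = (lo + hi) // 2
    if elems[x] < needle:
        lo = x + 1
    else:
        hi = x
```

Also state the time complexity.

Space complexity: O(1).
Only a constant amount of auxiliary storage is used; nothing grows with n.
Time complexity: O(log n).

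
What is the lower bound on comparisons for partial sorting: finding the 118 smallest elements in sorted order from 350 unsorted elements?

Finding 118 smallest of 350 in sorted order: Omega(350) to identify the 118 smallest, plus Omega(118 log 118) to sort them. Total: Omega(n + k log k).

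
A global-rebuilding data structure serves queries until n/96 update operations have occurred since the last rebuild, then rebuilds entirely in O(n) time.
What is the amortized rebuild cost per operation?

The O(n) rebuild is triggered by n/96 operations, so each contributes O(n)/(n/96) = O(96) = O(1) to the rebuild cost.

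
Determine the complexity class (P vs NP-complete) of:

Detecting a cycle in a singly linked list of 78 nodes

This problem is in P: Floyd's tortoise-and-hare runs in O(n) time, O(1) space.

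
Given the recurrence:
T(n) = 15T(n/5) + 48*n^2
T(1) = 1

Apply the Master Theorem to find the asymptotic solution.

a=15, b=5, f(n)=48*n^2. log_5(15) = 1.683 < 2. Case 3: T(n) = O(n^2).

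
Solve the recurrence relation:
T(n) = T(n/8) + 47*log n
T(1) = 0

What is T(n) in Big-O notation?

Each of the log_8(n) levels adds O(log n). T(n) = O(log^2 n).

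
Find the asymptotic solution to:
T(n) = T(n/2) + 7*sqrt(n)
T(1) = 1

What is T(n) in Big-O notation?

Each level contributes sqrt(n/2^k). Geometric series with ratio 1/sqrt(2) < 1 sums to O(sqrt(n)).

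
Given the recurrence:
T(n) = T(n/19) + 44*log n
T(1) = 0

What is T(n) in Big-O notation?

Each of the log_19(n) levels adds O(log n). T(n) = O(log^2 n).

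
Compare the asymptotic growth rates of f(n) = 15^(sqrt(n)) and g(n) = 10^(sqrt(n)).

f(n) = 15^(sqrt(n)) grows faster: ratio is (15/10)^(sqrt(n)) -> infinity since 15/10 > 1.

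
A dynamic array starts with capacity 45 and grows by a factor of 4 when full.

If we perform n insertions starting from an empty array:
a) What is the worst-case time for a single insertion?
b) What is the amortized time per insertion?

(a) Worst-case single insertion: O(n) -- when the array is full at capacity c, the resize copies all c elements, and c can be Theta(n).
(b) Resizes happen at sizes 45, 180, 720, ... Total copy cost for n insertions: 45 + 180 + ... = O(n) (geometric series with ratio 1/4). Amortized cost per insertion: O(n)/n = O(1).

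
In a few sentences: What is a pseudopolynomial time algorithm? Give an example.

A pseudopolynomial algorithm runs in time polynomial in the numeric value of the input, but exponential in the input length. The dynamic programming solution for Subset Sum runs in O(n*W) where W is the target sum. This is pseudopolynomial because W can be exponential in the number of bits to represent it.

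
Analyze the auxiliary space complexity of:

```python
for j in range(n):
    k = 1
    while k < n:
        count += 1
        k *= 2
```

Space complexity: O(1).
Only a constant amount of auxiliary storage is used; nothing grows with n.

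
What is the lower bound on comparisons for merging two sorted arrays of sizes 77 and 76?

Adversary argument: with sizes 77 and 76 (differing by at most 1), interleave the two arrays so that every consecutive pair in the output comes from different inputs. Then each of the 152 adjacent output pairs must be directly compared, or the algorithm cannot determine their relative order. So 152 comparisons are necessary; standard merge achieves this.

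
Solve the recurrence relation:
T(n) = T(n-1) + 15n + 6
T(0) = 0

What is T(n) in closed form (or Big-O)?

Dominant term in sum is 15*sum(i, i=1..n) = 15*n*(n+1)/2 = O(n^2).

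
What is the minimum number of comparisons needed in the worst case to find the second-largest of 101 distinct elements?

Lower bound: finding the max needs 101-1 comparisons. By the adversary weight-doubling argument, the max must personally win >= ceil(log_2(101)) = 7 comparisons; the 2nd-largest is among those 7 losers, needing 7-1 more comparisons. Total >= 101-1 + 7-1 = 106. A balanced knockout tournament achieves this.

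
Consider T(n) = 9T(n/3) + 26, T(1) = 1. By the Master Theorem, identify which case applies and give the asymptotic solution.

a=9, b=3, f(n)=26.
log_3(9) = 2 > 0.
Since f(n) = O(n^0) is polynomially smaller than n^2, Case 1 applies.
T(n) = Theta(n^2).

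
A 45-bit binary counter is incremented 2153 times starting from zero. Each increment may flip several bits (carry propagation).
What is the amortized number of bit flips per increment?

Bit i flips on every 2^i-th increment, so over 2153 increments bit i flips floor(2153/2^i) times. Summing over i: total flips < 2 * 2153. Amortized: < 2 = O(1) per increment.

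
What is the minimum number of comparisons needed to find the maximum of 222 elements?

Finding the maximum requires 221 comparisons. Each comparison eliminates exactly one candidate. With 222 candidates, we need 221 eliminations.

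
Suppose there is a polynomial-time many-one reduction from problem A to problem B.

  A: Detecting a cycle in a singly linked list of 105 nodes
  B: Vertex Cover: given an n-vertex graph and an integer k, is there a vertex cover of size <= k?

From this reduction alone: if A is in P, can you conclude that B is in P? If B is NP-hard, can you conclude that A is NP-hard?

A poly-time reduction A <=_p B transfers tractability DOWN (B easy => A easy) and hardness UP (A hard => B hard), not the reverse.
From A in P, the reduction alone does NOT give B in P: any problem in P trivially reduces to SAT, yet SAT is not known to be in P.
From B NP-hard, the reduction alone does NOT give A NP-hard: again, easy problems reduce to hard ones.
(Here in fact A is P and B is NP-complete.)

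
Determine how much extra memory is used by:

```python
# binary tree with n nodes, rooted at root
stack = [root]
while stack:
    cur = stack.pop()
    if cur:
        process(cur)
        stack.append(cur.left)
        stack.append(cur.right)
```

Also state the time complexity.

Space complexity: O(n).
Auxiliary storage grows linearly with the input size n in the worst case.
Time complexity: O(n).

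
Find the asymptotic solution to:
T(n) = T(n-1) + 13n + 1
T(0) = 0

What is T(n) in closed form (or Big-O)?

Dominant term in sum is 13*sum(i, i=1..n) = 13*n*(n+1)/2 = O(n^2).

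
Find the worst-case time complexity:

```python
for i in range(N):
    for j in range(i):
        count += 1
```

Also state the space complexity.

Time complexity: O(n^2).
Space complexity: O(1).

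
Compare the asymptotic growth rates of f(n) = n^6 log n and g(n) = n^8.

g(n) = n^8 grows faster: n^8 / (n^6 log n) = n^2/log n -> infinity.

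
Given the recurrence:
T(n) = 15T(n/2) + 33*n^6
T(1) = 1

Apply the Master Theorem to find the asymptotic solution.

a=15, b=2, f(n)=33*n^6. log_2(15) = 3.907 < 6. Case 3: T(n) = O(n^6).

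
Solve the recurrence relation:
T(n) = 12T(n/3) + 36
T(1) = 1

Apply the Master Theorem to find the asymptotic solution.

a=12, b=3, f(n)=36. log_3(12) = 2.262. Case 1 of Master Theorem: T(n) = O(n^2.262).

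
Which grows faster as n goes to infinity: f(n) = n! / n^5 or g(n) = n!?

g(n) = n! grows faster: the ratio n!/(n!/n^5) = n^5 -> infinity.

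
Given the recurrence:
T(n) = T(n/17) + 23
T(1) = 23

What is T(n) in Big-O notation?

Each step divides n by 17 and adds 23. After log_17(n) steps, T(n) = O(log n).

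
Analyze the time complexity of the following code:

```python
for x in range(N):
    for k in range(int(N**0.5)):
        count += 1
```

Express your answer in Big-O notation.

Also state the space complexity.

Time complexity: O(n * sqrt(n)).
Space complexity: O(1).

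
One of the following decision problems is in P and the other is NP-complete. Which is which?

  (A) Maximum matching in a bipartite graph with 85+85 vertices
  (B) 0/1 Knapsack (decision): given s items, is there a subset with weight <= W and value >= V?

(A) is P: Hopcroft-Karp runs in O(E sqrt(V)).
(B) is NP-complete: reduces from Subset Sum.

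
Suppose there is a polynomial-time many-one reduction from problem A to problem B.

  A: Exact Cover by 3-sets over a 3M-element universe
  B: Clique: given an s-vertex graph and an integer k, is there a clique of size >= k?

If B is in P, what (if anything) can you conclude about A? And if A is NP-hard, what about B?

A poly-time reduction A <=_p B means any A-instance can be transformed to a B-instance in poly time.
If B is in P: compose the reduction with B's poly-time algorithm to solve A in poly time, so A is in P.
If A is NP-hard: every NP problem reduces to A, which reduces to B; composing reductions, every NP problem reduces to B, so B is NP-hard.
(Here in fact A is NP-complete and B is NP-complete.)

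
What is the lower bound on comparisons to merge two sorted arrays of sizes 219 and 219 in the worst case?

Adversary: with |219 - 219| <= 1 the inputs can be fully interleaved so that every adjacent pair in the merged output comes from different arrays. Then each of the 437 adjacent pairs must be directly compared, or the algorithm cannot determine their relative order. Standard merge meets this bound.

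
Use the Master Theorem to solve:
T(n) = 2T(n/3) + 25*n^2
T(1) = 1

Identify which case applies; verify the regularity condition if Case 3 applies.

a=2, b=3, f(n)=25*n^2.
log_3(2) = 0.6309 < 2.
f(n) = Omega(n^(0.6309+epsilon)) for some epsilon > 0, so Case 3 is the candidate.
Regularity: a*f(n/b) = 2*25*(n/3)^2 = (2/9)*25*n^2 <= c*f(n) with c = 2/9 < 1. Satisfied.
Case 3: T(n) = Theta(n^2).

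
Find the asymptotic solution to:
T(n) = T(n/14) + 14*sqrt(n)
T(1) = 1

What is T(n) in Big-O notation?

Each level contributes sqrt(n/14^k). Geometric series with ratio 1/sqrt(14) < 1 sums to O(sqrt(n)).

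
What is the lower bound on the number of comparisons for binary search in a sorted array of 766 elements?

With 766 possible positions, we need at least ceil(log_2(766)) = 10 comparisons. Each comparison splits the remaining candidates by at most half.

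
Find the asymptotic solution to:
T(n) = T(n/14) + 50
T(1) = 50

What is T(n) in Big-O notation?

Each step divides n by 14 and adds 50. After log_14(n) steps, T(n) = O(log n).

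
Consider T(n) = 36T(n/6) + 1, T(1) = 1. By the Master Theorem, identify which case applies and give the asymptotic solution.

a=36, b=6, f(n)=1.
log_6(36) = 2 > 0.
Since f(n) = O(n^0) is polynomially smaller than n^2, Case 1 applies.
T(n) = Theta(n^2).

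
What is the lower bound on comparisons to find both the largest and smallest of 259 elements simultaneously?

Pair elements first (floor(259/2) comparisons), then find max among winners and min among losers. Total: ceil(3*259/2) - 2 = 387 comparisons.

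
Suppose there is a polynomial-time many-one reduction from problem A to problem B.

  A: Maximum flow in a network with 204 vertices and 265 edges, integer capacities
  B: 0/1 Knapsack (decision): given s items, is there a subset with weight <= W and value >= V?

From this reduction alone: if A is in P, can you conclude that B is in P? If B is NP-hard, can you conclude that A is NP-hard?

A poly-time reduction A <=_p B transfers tractability DOWN (B easy => A easy) and hardness UP (A hard => B hard), not the reverse.
From A in P, the reduction alone does NOT give B in P: any problem in P trivially reduces to SAT, yet SAT is not known to be in P.
From B NP-hard, the reduction alone does NOT give A NP-hard: again, easy problems reduce to hard ones.
(Here in fact A is P and B is NP-complete.)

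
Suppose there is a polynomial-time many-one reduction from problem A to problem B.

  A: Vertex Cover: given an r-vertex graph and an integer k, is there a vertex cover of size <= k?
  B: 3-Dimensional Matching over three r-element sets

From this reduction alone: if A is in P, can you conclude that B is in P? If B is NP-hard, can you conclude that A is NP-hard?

A poly-time reduction A <=_p B transfers tractability DOWN (B easy => A easy) and hardness UP (A hard => B hard), not the reverse.
From A in P, the reduction alone does NOT give B in P: any problem in P trivially reduces to SAT, yet SAT is not known to be in P.
From B NP-hard, the reduction alone does NOT give A NP-hard: again, easy problems reduce to hard ones.
(Here in fact A is NP-complete and B is NP-complete.)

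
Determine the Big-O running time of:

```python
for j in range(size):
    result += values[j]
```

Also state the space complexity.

Time complexity: O(n).
Space complexity: O(1).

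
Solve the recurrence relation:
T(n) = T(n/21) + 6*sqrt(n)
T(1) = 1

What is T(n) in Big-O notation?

Each level contributes sqrt(n/21^k). Geometric series with ratio 1/sqrt(21) < 1 sums to O(sqrt(n)).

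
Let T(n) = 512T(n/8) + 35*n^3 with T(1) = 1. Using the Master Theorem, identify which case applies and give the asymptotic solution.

a=512, b=8, f(n)=35*n^3.
log_8(512) = 3, so n^(log_b(a)) = n^3.
f(n) = Theta(n^3), so Case 2 applies.
T(n) = Theta(n^3 log n).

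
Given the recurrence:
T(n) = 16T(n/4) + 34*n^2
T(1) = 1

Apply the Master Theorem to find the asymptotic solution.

a=16, b=4, f(n)=34*n^2. log_4(16) = 2. Case 2: T(n) = O(n^2 log n).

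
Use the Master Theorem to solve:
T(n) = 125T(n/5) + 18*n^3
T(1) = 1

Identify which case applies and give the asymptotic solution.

a=125, b=5, f(n)=18*n^3.
log_5(125) = 3, so n^(log_b(a)) = n^3.
f(n) = Theta(n^3), so Case 2 applies.
T(n) = Theta(n^3 log n).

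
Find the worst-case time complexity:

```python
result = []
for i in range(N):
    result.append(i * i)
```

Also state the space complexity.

Time complexity: O(n).
Space complexity: O(n).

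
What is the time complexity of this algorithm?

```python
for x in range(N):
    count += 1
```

Time complexity: O(n).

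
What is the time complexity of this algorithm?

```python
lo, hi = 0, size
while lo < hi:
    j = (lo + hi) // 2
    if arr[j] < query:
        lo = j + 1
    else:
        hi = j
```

Time complexity: O(log n).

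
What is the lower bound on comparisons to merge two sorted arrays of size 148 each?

To merge two sorted arrays of size 148, we need at least 295 comparisons in the worst case. An adversary can force every element to be compared.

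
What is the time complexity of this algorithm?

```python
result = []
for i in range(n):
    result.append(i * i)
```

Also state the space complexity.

Time complexity: O(n).
Space complexity: O(n).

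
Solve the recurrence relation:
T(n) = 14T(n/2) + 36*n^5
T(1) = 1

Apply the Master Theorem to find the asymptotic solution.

a=14, b=2, f(n)=36*n^5. log_2(14) = 3.807 < 5. Case 3: T(n) = O(n^5).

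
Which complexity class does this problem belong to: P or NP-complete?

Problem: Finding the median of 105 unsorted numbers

This problem is in P: linear-time selection (median-of-medians) runs in O(n).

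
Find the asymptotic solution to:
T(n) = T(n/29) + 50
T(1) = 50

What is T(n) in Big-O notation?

Each step divides n by 29 and adds 50. After log_29(n) steps, T(n) = O(log n).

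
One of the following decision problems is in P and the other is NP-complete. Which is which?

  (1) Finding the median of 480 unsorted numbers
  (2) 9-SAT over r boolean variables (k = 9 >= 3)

(1) is P: linear-time selection (median-of-medians) runs in O(n).
(2) is NP-complete: 3-SAT is NP-complete (Cook-Levin); k-SAT for k>=3 reduces from 3-SAT.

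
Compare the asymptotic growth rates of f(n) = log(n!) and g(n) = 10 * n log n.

f(n) = log(n!) and g(n) = 10 * n log n are Theta of each other: Stirling: log(n!) = n log n - n + O(log n) = Theta(n log n); the constant 10 doesn't change the Theta class.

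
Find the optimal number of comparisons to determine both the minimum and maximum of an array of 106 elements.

Naive approach: 210 comparisons (105 for max + 105 for min).
Optimal: Compare elements in pairs first (floor(n/2) = 53 comparisons), then find max among winners and min among losers (52 comparisons each).
Total: ceil(3n/2) - 2 = 157 comparisons. An adversary argument shows this is also a lower bound.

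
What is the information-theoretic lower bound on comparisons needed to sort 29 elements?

There are 29! = 8841761993739701954543616000000 possible orderings. Each comparison gives 1 bit. We need at least ceil(log_2(8841761993739701954543616000000)) = 103 comparisons.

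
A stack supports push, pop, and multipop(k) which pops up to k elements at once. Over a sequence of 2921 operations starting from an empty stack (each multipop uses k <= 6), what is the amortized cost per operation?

Each element is pushed exactly once and popped at most once (whether by pop or as part of a multipop). So the total number of individual pops over the whole sequence is at most the number of pushes, which is at most 2921. Total work <= 2 * 2921, hence O(1) amortized per operation.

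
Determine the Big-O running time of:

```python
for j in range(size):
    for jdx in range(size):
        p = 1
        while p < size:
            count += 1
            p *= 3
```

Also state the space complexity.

Time complexity: O(n^2 log n).
Space complexity: O(1).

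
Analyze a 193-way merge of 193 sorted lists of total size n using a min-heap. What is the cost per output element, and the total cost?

Maintain a min-heap of size 193 holding the current head of each list. Each output step does one extract-min (O(log 193)) and one insert of that list's next element (O(log 193)). Each of the n elements passes through the heap exactly once, so the total cost is O(n log 193), i.e. O(log 193) per output element.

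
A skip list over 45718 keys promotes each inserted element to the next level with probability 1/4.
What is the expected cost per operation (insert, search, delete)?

Expected number of levels is O(log_4(45718)) = O(log n). A search visits O(1) expected nodes per level over O(log n) levels. Insert/delete are a search plus O(1) pointer updates per level. Expected O(log n) per operation.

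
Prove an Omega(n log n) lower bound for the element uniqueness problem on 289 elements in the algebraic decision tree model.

In the algebraic decision tree model, element uniqueness on 289 elements is equivalent to determining which cell of an arrangement of C(289,2) = 41616 hyperplanes x_i = x_j contains the input point. Ben-Or's theorem shows this requires Omega(n log n).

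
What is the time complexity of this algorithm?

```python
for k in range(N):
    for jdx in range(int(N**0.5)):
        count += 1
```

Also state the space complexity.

Time complexity: O(n * sqrt(n)).
Space complexity: O(1).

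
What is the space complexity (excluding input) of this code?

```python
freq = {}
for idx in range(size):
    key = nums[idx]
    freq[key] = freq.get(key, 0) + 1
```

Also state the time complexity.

Space complexity: O(n).
Auxiliary storage grows linearly with the input size n in the worst case.
Time complexity: O(n).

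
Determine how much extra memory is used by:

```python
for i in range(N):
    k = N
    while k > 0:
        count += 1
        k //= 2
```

Space complexity: O(1).
Only a constant amount of auxiliary storage is used; nothing grows with n.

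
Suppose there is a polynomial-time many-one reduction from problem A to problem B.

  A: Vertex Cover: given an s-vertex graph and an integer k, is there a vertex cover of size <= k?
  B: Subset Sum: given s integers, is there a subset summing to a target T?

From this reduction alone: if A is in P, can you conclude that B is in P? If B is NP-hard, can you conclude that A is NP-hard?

A poly-time reduction A <=_p B transfers tractability DOWN (B easy => A easy) and hardness UP (A hard => B hard), not the reverse.
From A in P, the reduction alone does NOT give B in P: any problem in P trivially reduces to SAT, yet SAT is not known to be in P.
From B NP-hard, the reduction alone does NOT give A NP-hard: again, easy problems reduce to hard ones.
(Here in fact A is NP-complete and B is NP-complete.)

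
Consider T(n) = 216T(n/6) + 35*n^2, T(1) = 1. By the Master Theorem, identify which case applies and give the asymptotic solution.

a=216, b=6, f(n)=35*n^2.
log_6(216) = 3 > 2.
Since f(n) = O(n^2) is polynomially smaller than n^3, Case 1 applies.
T(n) = Theta(n^3).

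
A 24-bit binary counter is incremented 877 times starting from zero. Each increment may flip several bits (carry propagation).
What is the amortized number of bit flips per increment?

Bit i flips on every 2^i-th increment, so over 877 increments bit i flips floor(877/2^i) times. Summing over i: total flips < 2 * 877. Amortized: < 2 = O(1) per increment.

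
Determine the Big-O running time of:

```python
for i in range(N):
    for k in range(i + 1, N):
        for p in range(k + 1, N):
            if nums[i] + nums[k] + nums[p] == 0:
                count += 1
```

Time complexity: O(n^3).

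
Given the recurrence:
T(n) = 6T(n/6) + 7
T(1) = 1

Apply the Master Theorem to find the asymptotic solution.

a=6, b=6, f(n)=7. log_6(6) = 1. Case 1 of Master Theorem: T(n) = O(n^1).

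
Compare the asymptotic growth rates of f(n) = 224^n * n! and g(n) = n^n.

f(n) = 224^n * n! grows faster: by Stirling n! ~ sqrt(2 pi n)(n/e)^n, so 224^n n! / n^n ~ (224/e)^n sqrt(2 pi n) -> infinity since 224/e > 1.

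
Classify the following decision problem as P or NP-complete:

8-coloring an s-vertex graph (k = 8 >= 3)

This problem is NP-complete: graph k-coloring for k>=3 is NP-complete by reduction from 3-SAT.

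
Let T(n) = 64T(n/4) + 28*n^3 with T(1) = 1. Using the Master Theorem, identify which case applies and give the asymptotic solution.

a=64, b=4, f(n)=28*n^3.
log_4(64) = 3, so n^(log_b(a)) = n^3.
f(n) = Theta(n^3), so Case 2 applies.
T(n) = Theta(n^3 log n).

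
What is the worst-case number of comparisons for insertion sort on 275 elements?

Insertion sort on reverse-sorted input: 1 + 2 + ... + (275-1) = 37675 comparisons.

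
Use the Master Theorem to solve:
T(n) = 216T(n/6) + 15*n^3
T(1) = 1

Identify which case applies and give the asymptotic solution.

a=216, b=6, f(n)=15*n^3.
log_6(216) = 3, so n^(log_b(a)) = n^3.
f(n) = Theta(n^3), so Case 2 applies.
T(n) = Theta(n^3 log n).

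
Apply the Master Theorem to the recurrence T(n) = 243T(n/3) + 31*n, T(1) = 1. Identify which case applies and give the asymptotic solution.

a=243, b=3, f(n)=31*n.
log_3(243) = 5 > 1.
Since f(n) = O(n^1) is polynomially smaller than n^5, Case 1 applies.
T(n) = Theta(n^5).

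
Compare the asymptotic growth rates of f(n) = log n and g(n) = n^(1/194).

g(n) = n^(1/194) grows faster: any positive power of n dominates log n.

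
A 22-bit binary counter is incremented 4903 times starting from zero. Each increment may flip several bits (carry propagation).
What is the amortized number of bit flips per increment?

Bit i flips on every 2^i-th increment, so over 4903 increments bit i flips floor(4903/2^i) times. Summing over i: total flips < 2 * 4903. Amortized: < 2 = O(1) per increment.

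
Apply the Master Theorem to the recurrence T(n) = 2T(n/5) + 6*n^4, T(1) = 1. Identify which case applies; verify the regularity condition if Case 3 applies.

a=2, b=5, f(n)=6*n^4.
log_5(2) = 0.4307 < 4.
f(n) = Omega(n^(0.4307+epsilon)) for some epsilon > 0, so Case 3 is the candidate.
Regularity: a*f(n/b) = 2*6*(n/5)^4 = (2/625)*6*n^4 <= c*f(n) with c = 2/625 < 1. Satisfied.
Case 3: T(n) = Theta(n^4).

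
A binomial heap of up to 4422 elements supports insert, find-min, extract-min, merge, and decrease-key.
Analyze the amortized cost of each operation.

A binomial heap with n <= 4422 elements has at most floor(log_2 4422) + 1 = 13 trees. Using potential Phi = number of trees: Insert adds one tree, but cascading merges reduce count -- amortized O(1). Find-min reads the cached minimum pointer: O(1). Extract-min creates O(log n) new trees: O(log n). Merge combines tree lists: O(log n). Decrease-key sifts the element up its tree of height <= log n: O(log n).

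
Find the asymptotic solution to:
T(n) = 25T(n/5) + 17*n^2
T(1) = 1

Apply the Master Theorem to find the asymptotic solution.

a=25, b=5, f(n)=17*n^2. log_5(25) = 2. Case 2: T(n) = O(n^2 log n).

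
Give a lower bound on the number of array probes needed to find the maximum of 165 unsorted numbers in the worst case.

Adversary: any unprobed cell could hold a value larger than everything seen so far. If fewer than 165 cells are probed, the adversary places the max in an unprobed cell. So all 165 cells must be examined; together with 165-1 comparisons this is tight.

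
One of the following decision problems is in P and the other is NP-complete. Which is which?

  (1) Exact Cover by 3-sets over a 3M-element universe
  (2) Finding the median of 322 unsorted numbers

(1) is NP-complete: one of Karp's 21 NP-complete problems.
(2) is P: linear-time selection (median-of-medians) runs in O(n).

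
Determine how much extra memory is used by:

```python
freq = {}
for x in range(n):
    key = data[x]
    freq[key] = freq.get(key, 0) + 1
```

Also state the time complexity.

Space complexity: O(n).
Auxiliary storage grows linearly with the input size n in the worst case.
Time complexity: O(n).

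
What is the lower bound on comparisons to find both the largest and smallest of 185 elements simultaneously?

Pair elements first (floor(185/2) comparisons), then find max among winners and min among losers. Total: ceil(3*185/2) - 2 = 276 comparisons.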